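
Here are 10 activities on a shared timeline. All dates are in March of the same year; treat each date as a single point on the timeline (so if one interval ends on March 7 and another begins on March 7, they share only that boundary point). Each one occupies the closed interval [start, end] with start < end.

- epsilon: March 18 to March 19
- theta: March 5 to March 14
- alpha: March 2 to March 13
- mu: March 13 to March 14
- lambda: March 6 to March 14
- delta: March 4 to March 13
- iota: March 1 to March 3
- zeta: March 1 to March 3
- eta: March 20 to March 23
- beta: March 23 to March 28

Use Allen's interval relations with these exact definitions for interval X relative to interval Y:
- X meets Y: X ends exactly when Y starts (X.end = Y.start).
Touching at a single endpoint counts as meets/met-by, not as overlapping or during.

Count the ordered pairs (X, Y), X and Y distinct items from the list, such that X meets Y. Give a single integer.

Checking all 90 ordered pairs for relation 'meets'; matching pairs in alphabetical order:
(alpha, mu): alpha meets mu ✓
(delta, mu): delta meets mu ✓
(eta, beta): eta meets beta ✓
Count: 3.

3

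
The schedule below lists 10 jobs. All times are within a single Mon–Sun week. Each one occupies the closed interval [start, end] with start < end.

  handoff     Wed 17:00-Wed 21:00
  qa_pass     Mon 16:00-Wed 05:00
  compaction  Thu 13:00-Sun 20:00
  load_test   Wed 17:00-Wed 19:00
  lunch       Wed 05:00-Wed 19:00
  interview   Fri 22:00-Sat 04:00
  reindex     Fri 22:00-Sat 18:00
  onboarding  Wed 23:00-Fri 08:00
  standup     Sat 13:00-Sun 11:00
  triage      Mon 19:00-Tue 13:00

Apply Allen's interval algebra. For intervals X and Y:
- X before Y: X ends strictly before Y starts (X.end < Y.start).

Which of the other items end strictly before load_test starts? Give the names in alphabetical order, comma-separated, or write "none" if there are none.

qa_pass, triage

Target load_test = [Wed 17:00, Wed 19:00].
compaction [Thu 13:00, Sun 20:00] → after → no.
handoff [Wed 17:00, Wed 21:00] → started-by → no.
interview [Fri 22:00, Sat 04:00] → after → no.
lunch [Wed 05:00, Wed 19:00] → finished-by → no.
onboarding [Wed 23:00, Fri 08:00] → after → no.
qa_pass [Mon 16:00, Wed 05:00] → before → yes.
reindex [Fri 22:00, Sat 18:00] → after → no.
standup [Sat 13:00, Sun 11:00] → after → no.
triage [Mon 19:00, Tue 13:00] → before → yes.
Result: qa_pass, triage.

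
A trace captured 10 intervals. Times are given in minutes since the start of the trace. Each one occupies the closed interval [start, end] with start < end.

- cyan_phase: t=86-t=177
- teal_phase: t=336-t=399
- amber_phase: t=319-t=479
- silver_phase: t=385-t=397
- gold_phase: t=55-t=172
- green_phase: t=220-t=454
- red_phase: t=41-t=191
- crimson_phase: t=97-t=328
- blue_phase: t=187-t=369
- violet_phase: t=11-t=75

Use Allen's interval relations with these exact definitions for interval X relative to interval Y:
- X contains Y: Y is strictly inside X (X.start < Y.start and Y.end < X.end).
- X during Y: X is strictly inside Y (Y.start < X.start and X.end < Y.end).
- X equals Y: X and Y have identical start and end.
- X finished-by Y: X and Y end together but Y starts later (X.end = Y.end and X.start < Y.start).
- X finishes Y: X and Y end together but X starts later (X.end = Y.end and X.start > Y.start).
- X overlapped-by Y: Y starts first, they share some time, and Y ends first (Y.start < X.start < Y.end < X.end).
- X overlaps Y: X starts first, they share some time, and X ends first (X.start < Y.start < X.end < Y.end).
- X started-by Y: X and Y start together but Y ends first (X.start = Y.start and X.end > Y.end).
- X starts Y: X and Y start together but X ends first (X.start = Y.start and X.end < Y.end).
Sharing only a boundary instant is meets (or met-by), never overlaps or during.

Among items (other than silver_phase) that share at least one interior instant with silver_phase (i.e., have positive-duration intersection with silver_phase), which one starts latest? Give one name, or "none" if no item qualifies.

Target silver_phase = [t=385, t=397].
amber_phase [t=319, t=479] → contains → candidate.
blue_phase [t=187, t=369] → before → excluded.
crimson_phase [t=97, t=328] → before → excluded.
cyan_phase [t=86, t=177] → before → excluded.
gold_phase [t=55, t=172] → before → excluded.
green_phase [t=220, t=454] → contains → candidate.
red_phase [t=41, t=191] → before → excluded.
teal_phase [t=336, t=399] → contains → candidate.
violet_phase [t=11, t=75] → before → excluded.
Among candidates, latest start is t=336 → teal_phase.

teal_phase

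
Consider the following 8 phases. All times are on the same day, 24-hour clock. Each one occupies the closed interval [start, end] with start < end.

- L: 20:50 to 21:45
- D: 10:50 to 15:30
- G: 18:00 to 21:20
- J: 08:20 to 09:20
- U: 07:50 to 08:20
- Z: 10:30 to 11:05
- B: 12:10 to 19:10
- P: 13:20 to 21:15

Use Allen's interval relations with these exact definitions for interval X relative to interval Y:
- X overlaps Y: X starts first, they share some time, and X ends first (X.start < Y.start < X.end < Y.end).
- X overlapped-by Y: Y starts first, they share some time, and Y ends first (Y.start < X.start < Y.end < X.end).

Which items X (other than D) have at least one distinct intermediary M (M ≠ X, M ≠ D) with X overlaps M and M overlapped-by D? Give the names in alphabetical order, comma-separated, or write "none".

B

Target D = [10:50, 15:30].
Intermediaries M with M overlapped-by D: B, P.
Via B — items with X overlaps B: none.
Via P — items with X overlaps P: B.
Union: B.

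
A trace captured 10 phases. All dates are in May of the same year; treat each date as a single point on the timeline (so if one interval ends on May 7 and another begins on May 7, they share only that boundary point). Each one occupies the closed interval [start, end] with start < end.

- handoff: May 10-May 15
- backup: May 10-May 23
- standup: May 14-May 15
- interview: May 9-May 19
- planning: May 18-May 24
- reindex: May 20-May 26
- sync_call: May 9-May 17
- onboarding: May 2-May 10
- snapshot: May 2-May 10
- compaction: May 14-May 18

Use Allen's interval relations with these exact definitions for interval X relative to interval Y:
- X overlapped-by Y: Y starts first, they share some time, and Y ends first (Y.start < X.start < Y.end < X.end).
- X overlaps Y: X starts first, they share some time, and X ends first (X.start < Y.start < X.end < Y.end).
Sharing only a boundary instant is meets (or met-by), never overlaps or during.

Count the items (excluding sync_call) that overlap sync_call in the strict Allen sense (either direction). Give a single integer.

4

Target sync_call = [May 9, May 17].
backup [May 10, May 23] → overlapped-by → counts.
compaction [May 14, May 18] → overlapped-by → counts.
handoff [May 10, May 15] → during → no.
interview [May 9, May 19] → started-by → no.
onboarding [May 2, May 10] → overlaps → counts.
planning [May 18, May 24] → after → no.
reindex [May 20, May 26] → after → no.
snapshot [May 2, May 10] → overlaps → counts.
standup [May 14, May 15] → during → no.
Total: 4.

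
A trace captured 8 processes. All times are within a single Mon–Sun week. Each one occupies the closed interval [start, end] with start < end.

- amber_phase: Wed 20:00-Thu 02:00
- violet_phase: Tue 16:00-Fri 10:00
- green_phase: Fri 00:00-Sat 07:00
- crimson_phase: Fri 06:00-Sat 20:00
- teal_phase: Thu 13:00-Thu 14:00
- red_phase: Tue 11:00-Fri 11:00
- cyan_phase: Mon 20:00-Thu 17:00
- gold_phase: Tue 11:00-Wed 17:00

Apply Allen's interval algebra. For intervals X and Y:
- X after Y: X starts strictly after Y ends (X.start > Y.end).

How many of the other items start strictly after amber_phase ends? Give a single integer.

3

Target amber_phase = [Wed 20:00, Thu 02:00].
crimson_phase [Fri 06:00, Sat 20:00] → after → counts.
cyan_phase [Mon 20:00, Thu 17:00] → contains → no.
gold_phase [Tue 11:00, Wed 17:00] → before → no.
green_phase [Fri 00:00, Sat 07:00] → after → counts.
red_phase [Tue 11:00, Fri 11:00] → contains → no.
teal_phase [Thu 13:00, Thu 14:00] → after → counts.
violet_phase [Tue 16:00, Fri 10:00] → contains → no.
Total: 3.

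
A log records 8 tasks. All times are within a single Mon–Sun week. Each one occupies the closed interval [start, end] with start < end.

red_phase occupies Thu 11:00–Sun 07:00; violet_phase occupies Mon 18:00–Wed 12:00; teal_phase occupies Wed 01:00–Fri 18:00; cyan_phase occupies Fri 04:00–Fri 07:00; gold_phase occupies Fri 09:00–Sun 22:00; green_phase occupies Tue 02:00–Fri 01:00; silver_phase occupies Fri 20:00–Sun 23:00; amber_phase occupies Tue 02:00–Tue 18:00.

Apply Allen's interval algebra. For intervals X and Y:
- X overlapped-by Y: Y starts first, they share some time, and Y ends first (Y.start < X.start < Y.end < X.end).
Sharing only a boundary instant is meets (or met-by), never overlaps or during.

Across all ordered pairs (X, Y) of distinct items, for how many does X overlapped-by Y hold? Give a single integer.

Checking all 56 ordered pairs for relation 'overlapped-by'; matching pairs in alphabetical order:
(gold_phase, red_phase): gold_phase overlapped-by red_phase ✓
(gold_phase, teal_phase): gold_phase overlapped-by teal_phase ✓
(green_phase, violet_phase): green_phase overlapped-by violet_phase ✓
(red_phase, green_phase): red_phase overlapped-by green_phase ✓
(red_phase, teal_phase): red_phase overlapped-by teal_phase ✓
(silver_phase, gold_phase): silver_phase overlapped-by gold_phase ✓
(silver_phase, red_phase): silver_phase overlapped-by red_phase ✓
(teal_phase, green_phase): teal_phase overlapped-by green_phase ✓
(teal_phase, violet_phase): teal_phase overlapped-by violet_phase ✓
Count: 9.

9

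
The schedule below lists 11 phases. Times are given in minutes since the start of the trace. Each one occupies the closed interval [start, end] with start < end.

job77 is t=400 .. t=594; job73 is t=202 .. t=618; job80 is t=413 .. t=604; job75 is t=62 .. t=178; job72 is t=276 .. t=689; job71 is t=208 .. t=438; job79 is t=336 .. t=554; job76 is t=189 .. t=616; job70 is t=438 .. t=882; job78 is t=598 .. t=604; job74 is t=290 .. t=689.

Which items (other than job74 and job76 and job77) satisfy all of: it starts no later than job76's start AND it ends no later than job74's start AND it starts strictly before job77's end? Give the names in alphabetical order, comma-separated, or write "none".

job75

Conditions: its start is no later than job76's start (X.start <= t=189) AND its end is no later than job74's start (X.end <= t=290) AND its start is strictly before job77's end (X.start < t=594).
job70: start t=438 <= t=189? ✗; end t=882 <= t=290? ✗; start t=438 < t=594? ✓ → no.
job71: start t=208 <= t=189? ✗; end t=438 <= t=290? ✗; start t=208 < t=594? ✓ → no.
job72: start t=276 <= t=189? ✗; end t=689 <= t=290? ✗; start t=276 < t=594? ✓ → no.
job73: start t=202 <= t=189? ✗; end t=618 <= t=290? ✗; start t=202 < t=594? ✓ → no.
job75: start t=62 <= t=189? ✓; end t=178 <= t=290? ✓; start t=62 < t=594? ✓ → yes.
job78: start t=598 <= t=189? ✗; end t=604 <= t=290? ✗; start t=598 < t=594? ✗ → no.
job79: start t=336 <= t=189? ✗; end t=554 <= t=290? ✗; start t=336 < t=594? ✓ → no.
job80: start t=413 <= t=189? ✗; end t=604 <= t=290? ✗; start t=413 < t=594? ✓ → no.
Result: job75.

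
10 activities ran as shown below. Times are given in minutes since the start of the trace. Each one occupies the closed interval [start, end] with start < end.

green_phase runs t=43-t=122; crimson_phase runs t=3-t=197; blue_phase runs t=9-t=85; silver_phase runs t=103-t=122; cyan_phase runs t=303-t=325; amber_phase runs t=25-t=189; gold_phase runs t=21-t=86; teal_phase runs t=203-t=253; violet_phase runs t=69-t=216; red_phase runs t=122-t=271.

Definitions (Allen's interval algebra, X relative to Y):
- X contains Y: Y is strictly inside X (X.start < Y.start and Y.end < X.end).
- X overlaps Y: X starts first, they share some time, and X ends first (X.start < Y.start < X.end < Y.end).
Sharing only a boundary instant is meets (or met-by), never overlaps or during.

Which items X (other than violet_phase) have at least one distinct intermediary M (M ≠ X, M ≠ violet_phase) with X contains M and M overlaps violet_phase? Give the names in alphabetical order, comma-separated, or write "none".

Target violet_phase = [t=69, t=216].
Intermediaries M with M overlaps violet_phase: amber_phase, blue_phase, crimson_phase, gold_phase, green_phase.
Via amber_phase — items with X contains amber_phase: crimson_phase.
Via blue_phase — items with X contains blue_phase: crimson_phase.
Via crimson_phase — items with X contains crimson_phase: none.
Via gold_phase — items with X contains gold_phase: crimson_phase.
Via green_phase — items with X contains green_phase: amber_phase, crimson_phase.
Union: amber_phase, crimson_phase.

amber_phase, crimson_phase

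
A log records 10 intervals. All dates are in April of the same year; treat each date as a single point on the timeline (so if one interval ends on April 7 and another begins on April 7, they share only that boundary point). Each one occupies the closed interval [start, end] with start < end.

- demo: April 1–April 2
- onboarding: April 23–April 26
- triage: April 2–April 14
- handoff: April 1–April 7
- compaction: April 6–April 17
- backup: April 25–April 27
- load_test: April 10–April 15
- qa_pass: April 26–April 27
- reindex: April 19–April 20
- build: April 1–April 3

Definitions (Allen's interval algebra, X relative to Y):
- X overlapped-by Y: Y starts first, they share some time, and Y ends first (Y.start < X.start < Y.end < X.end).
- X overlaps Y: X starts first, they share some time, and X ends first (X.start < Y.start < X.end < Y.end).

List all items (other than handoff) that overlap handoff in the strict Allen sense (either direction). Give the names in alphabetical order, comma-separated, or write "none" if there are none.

Target handoff = [April 1, April 7].
backup [April 25, April 27] → after → no.
build [April 1, April 3] → starts → no.
compaction [April 6, April 17] → overlapped-by → yes.
demo [April 1, April 2] → starts → no.
load_test [April 10, April 15] → after → no.
onboarding [April 23, April 26] → after → no.
qa_pass [April 26, April 27] → after → no.
reindex [April 19, April 20] → after → no.
triage [April 2, April 14] → overlapped-by → yes.
Result: compaction, triage.

compaction, triage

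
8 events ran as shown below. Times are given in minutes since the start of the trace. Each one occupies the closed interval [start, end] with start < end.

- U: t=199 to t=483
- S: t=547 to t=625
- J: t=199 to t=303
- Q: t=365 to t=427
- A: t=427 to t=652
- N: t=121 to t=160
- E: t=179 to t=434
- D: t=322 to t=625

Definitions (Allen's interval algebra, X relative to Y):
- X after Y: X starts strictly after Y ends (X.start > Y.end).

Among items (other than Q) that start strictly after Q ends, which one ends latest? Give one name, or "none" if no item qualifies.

Target Q = [t=365, t=427].
A [t=427, t=652] → met-by → excluded.
D [t=322, t=625] → contains → excluded.
E [t=179, t=434] → contains → excluded.
J [t=199, t=303] → before → excluded.
N [t=121, t=160] → before → excluded.
S [t=547, t=625] → after → candidate.
U [t=199, t=483] → contains → excluded.
Among candidates, latest end is t=625 → S.

S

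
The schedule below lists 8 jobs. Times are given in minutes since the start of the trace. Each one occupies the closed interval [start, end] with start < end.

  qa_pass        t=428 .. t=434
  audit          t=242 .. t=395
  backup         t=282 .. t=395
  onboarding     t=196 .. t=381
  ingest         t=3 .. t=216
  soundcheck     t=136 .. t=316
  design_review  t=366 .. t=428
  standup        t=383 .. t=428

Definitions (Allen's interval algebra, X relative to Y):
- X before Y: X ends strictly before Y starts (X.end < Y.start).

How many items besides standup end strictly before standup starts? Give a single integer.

Target standup = [t=383, t=428].
audit [t=242, t=395] → overlaps → no.
backup [t=282, t=395] → overlaps → no.
design_review [t=366, t=428] → finished-by → no.
ingest [t=3, t=216] → before → counts.
onboarding [t=196, t=381] → before → counts.
qa_pass [t=428, t=434] → met-by → no.
soundcheck [t=136, t=316] → before → counts.
Total: 3.

3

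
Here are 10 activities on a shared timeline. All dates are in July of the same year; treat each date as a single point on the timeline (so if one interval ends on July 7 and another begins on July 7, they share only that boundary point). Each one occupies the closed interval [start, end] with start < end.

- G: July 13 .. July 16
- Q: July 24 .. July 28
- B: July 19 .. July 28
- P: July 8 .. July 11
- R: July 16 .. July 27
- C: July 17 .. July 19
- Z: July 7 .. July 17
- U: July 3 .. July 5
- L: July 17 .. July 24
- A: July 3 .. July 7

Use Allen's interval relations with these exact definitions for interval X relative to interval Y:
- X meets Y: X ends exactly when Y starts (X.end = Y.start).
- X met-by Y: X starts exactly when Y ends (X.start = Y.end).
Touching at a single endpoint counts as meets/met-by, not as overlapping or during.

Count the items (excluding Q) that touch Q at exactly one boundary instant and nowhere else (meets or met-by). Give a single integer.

1

Target Q = [July 24, July 28].
A [July 3, July 7] → before → no.
B [July 19, July 28] → finished-by → no.
C [July 17, July 19] → before → no.
G [July 13, July 16] → before → no.
L [July 17, July 24] → meets → counts.
P [July 8, July 11] → before → no.
R [July 16, July 27] → overlaps → no.
U [July 3, July 5] → before → no.
Z [July 7, July 17] → before → no.
Total: 1.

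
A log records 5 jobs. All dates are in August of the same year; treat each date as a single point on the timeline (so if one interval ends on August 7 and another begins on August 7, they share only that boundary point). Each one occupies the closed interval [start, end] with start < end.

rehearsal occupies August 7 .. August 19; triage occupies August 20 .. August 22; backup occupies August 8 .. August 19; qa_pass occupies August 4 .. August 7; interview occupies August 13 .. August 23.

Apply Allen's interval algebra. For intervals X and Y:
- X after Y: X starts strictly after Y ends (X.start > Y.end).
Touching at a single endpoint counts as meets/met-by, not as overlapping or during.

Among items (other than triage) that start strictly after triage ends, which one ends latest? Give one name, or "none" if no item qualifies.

none

Target triage = [August 20, August 22].
backup [August 8, August 19] → before → excluded.
interview [August 13, August 23] → contains → excluded.
qa_pass [August 4, August 7] → before → excluded.
rehearsal [August 7, August 19] → before → excluded.
No candidates → none.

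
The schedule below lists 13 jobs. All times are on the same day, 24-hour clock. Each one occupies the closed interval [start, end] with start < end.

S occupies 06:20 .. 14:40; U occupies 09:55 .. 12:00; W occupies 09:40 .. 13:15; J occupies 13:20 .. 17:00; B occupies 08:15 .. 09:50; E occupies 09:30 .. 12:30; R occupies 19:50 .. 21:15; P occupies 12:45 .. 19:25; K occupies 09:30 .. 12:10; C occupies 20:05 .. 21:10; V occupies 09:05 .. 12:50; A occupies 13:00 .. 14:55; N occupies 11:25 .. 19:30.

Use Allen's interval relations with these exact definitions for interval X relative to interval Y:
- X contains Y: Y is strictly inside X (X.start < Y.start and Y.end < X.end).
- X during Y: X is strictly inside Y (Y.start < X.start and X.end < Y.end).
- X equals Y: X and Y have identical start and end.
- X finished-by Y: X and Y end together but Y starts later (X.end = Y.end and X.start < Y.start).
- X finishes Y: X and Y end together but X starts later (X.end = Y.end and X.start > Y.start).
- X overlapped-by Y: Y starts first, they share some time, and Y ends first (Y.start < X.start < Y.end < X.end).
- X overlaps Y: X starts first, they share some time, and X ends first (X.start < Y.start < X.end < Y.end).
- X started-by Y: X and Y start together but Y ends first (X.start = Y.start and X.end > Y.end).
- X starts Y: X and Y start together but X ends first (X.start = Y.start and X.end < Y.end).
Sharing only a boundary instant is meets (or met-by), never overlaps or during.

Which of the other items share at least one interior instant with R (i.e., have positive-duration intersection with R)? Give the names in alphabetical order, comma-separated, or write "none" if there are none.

Target R = [19:50, 21:15].
A [13:00, 14:55] → before → no.
B [08:15, 09:50] → before → no.
C [20:05, 21:10] → during → yes.
E [09:30, 12:30] → before → no.
J [13:20, 17:00] → before → no.
K [09:30, 12:10] → before → no.
N [11:25, 19:30] → before → no.
P [12:45, 19:25] → before → no.
S [06:20, 14:40] → before → no.
U [09:55, 12:00] → before → no.
V [09:05, 12:50] → before → no.
W [09:40, 13:15] → before → no.
Result: C.

C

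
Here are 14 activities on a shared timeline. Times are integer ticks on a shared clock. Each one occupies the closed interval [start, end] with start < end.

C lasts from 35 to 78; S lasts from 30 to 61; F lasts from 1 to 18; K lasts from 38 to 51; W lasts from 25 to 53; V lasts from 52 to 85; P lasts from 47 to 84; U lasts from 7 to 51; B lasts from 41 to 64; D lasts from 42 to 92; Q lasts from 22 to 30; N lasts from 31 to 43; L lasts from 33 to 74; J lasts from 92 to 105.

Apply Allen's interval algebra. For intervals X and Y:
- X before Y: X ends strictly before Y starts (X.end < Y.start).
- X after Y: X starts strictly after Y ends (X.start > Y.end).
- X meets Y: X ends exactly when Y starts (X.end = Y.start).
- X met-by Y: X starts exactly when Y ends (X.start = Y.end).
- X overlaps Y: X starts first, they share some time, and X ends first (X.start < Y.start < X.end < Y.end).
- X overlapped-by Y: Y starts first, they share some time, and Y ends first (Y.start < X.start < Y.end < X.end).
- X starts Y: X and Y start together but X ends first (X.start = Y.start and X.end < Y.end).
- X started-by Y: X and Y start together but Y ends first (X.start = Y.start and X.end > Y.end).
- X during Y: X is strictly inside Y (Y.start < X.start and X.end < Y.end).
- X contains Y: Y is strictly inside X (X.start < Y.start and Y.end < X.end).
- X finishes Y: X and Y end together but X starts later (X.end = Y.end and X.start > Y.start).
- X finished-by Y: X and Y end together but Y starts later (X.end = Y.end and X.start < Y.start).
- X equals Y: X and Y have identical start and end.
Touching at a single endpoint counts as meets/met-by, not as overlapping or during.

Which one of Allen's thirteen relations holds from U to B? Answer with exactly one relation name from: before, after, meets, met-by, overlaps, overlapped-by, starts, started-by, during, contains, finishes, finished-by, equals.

overlaps

U = [7, 51]; B = [41, 64].
Compare endpoints: U.start < B.start, U.start < B.end, U.end > B.start, U.end < B.end.
That pattern is 'overlaps'.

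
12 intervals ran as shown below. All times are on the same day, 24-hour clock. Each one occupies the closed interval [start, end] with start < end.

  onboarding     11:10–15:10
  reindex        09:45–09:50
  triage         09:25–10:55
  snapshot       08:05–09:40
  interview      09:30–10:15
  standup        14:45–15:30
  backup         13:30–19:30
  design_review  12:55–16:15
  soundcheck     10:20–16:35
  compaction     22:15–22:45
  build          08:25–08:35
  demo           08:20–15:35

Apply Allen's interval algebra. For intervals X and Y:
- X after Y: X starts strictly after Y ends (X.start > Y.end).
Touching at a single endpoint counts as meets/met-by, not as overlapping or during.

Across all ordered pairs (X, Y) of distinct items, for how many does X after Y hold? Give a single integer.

39

Checking all 132 ordered pairs for relation 'after'; matching pairs in alphabetical order:
(backup, build): backup after build ✓
(backup, interview): backup after interview ✓
(backup, reindex): backup after reindex ✓
(backup, snapshot): backup after snapshot ✓
(backup, triage): backup after triage ✓
(compaction, backup): compaction after backup ✓
(compaction, build): compaction after build ✓
(compaction, demo): compaction after demo ✓
(compaction, design_review): compaction after design_review ✓
(compaction, interview): compaction after interview ✓
(compaction, onboarding): compaction after onboarding ✓
(compaction, reindex): compaction after reindex ✓
(compaction, snapshot): compaction after snapshot ✓
(compaction, soundcheck): compaction after soundcheck ✓
(compaction, standup): compaction after standup ✓
(compaction, triage): compaction after triage ✓
(design_review, build): design_review after build ✓
(design_review, interview): design_review after interview ✓
(design_review, reindex): design_review after reindex ✓
(design_review, snapshot): design_review after snapshot ✓
(design_review, triage): design_review after triage ✓
(interview, build): interview after build ✓
(onboarding, build): onboarding after build ✓
(onboarding, interview): onboarding after interview ✓
... plus 15 further pairs not listed.
Count: 39.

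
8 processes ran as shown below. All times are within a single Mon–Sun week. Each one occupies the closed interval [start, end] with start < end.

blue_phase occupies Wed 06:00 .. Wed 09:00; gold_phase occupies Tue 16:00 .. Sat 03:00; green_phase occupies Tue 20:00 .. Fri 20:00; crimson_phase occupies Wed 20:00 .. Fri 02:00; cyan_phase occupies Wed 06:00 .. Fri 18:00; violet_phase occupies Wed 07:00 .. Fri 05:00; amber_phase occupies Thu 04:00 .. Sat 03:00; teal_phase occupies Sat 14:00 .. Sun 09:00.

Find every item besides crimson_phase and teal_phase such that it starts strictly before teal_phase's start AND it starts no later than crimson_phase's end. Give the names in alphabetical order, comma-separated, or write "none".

Conditions: its start is strictly before teal_phase's start (X.start < Sat 14:00) AND its start is no later than crimson_phase's end (X.start <= Fri 02:00).
amber_phase: start Thu 04:00 < Sat 14:00? ✓; start Thu 04:00 <= Fri 02:00? ✓ → yes.
blue_phase: start Wed 06:00 < Sat 14:00? ✓; start Wed 06:00 <= Fri 02:00? ✓ → yes.
cyan_phase: start Wed 06:00 < Sat 14:00? ✓; start Wed 06:00 <= Fri 02:00? ✓ → yes.
gold_phase: start Tue 16:00 < Sat 14:00? ✓; start Tue 16:00 <= Fri 02:00? ✓ → yes.
green_phase: start Tue 20:00 < Sat 14:00? ✓; start Tue 20:00 <= Fri 02:00? ✓ → yes.
violet_phase: start Wed 07:00 < Sat 14:00? ✓; start Wed 07:00 <= Fri 02:00? ✓ → yes.
Result: amber_phase, blue_phase, cyan_phase, gold_phase, green_phase, violet_phase.

amber_phase, blue_phase, cyan_phase, gold_phase, green_phase, violet_phase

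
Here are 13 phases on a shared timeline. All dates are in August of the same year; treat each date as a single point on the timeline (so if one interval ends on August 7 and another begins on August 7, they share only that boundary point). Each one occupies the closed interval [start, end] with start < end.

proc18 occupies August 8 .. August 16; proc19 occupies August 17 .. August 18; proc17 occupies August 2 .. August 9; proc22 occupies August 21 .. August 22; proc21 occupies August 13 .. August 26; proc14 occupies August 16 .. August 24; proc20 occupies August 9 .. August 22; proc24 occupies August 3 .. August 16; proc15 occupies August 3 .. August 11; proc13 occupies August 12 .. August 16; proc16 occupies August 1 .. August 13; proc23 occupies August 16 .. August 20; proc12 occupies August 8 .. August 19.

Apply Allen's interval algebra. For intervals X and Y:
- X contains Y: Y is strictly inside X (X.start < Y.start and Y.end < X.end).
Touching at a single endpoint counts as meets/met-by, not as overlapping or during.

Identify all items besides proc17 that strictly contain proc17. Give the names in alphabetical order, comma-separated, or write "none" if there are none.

proc16

Target proc17 = [August 2, August 9].
proc12 [August 8, August 19] → overlapped-by → no.
proc13 [August 12, August 16] → after → no.
proc14 [August 16, August 24] → after → no.
proc15 [August 3, August 11] → overlapped-by → no.
proc16 [August 1, August 13] → contains → yes.
proc18 [August 8, August 16] → overlapped-by → no.
proc19 [August 17, August 18] → after → no.
proc20 [August 9, August 22] → met-by → no.
proc21 [August 13, August 26] → after → no.
proc22 [August 21, August 22] → after → no.
proc23 [August 16, August 20] → after → no.
proc24 [August 3, August 16] → overlapped-by → no.
Result: proc16.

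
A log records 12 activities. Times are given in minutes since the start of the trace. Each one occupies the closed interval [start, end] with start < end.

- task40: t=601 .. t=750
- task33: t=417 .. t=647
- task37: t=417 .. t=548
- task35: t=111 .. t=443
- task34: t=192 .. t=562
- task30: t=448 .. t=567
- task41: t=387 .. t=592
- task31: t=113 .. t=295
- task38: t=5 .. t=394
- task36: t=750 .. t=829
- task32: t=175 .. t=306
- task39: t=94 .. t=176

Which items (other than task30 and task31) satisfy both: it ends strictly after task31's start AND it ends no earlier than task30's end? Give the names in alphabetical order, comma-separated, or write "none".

task33, task36, task40, task41

Conditions: its end is strictly after task31's start (X.end > t=113) AND its end is no earlier than task30's end (X.end >= t=567).
task32: end t=306 > t=113? ✓; end t=306 >= t=567? ✗ → no.
task33: end t=647 > t=113? ✓; end t=647 >= t=567? ✓ → yes.
task34: end t=562 > t=113? ✓; end t=562 >= t=567? ✗ → no.
task35: end t=443 > t=113? ✓; end t=443 >= t=567? ✗ → no.
task36: end t=829 > t=113? ✓; end t=829 >= t=567? ✓ → yes.
task37: end t=548 > t=113? ✓; end t=548 >= t=567? ✗ → no.
task38: end t=394 > t=113? ✓; end t=394 >= t=567? ✗ → no.
task39: end t=176 > t=113? ✓; end t=176 >= t=567? ✗ → no.
task40: end t=750 > t=113? ✓; end t=750 >= t=567? ✓ → yes.
task41: end t=592 > t=113? ✓; end t=592 >= t=567? ✓ → yes.
Result: task33, task36, task40, task41.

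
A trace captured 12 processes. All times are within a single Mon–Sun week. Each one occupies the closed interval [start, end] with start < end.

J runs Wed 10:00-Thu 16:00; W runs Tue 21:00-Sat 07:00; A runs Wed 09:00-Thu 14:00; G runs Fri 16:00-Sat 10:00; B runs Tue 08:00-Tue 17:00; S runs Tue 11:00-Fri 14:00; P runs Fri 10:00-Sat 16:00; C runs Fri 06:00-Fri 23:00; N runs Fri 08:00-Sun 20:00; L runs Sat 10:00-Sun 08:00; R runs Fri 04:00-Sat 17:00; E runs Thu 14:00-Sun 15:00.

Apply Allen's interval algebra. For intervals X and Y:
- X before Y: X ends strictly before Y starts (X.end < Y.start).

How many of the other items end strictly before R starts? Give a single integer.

Target R = [Fri 04:00, Sat 17:00].
A [Wed 09:00, Thu 14:00] → before → counts.
B [Tue 08:00, Tue 17:00] → before → counts.
C [Fri 06:00, Fri 23:00] → during → no.
E [Thu 14:00, Sun 15:00] → contains → no.
G [Fri 16:00, Sat 10:00] → during → no.
J [Wed 10:00, Thu 16:00] → before → counts.
L [Sat 10:00, Sun 08:00] → overlapped-by → no.
N [Fri 08:00, Sun 20:00] → overlapped-by → no.
P [Fri 10:00, Sat 16:00] → during → no.
S [Tue 11:00, Fri 14:00] → overlaps → no.
W [Tue 21:00, Sat 07:00] → overlaps → no.
Total: 3.

3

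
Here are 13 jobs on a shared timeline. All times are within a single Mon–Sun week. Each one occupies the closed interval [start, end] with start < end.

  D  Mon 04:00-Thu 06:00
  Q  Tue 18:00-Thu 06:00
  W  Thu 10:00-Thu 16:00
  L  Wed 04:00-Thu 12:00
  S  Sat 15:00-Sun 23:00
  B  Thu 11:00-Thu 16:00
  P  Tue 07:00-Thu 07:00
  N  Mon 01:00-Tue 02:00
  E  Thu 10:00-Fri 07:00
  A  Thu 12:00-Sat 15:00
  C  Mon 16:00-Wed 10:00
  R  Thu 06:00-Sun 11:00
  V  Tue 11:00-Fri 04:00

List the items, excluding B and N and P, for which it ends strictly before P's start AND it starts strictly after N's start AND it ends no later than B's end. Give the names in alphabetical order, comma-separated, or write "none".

Conditions: its end is strictly before P's start (X.end < Tue 07:00) AND its start is strictly after N's start (X.start > Mon 01:00) AND its end is no later than B's end (X.end <= Thu 16:00).
A: end Sat 15:00 < Tue 07:00? ✗; start Thu 12:00 > Mon 01:00? ✓; end Sat 15:00 <= Thu 16:00? ✗ → no.
C: end Wed 10:00 < Tue 07:00? ✗; start Mon 16:00 > Mon 01:00? ✓; end Wed 10:00 <= Thu 16:00? ✓ → no.
D: end Thu 06:00 < Tue 07:00? ✗; start Mon 04:00 > Mon 01:00? ✓; end Thu 06:00 <= Thu 16:00? ✓ → no.
E: end Fri 07:00 < Tue 07:00? ✗; start Thu 10:00 > Mon 01:00? ✓; end Fri 07:00 <= Thu 16:00? ✗ → no.
L: end Thu 12:00 < Tue 07:00? ✗; start Wed 04:00 > Mon 01:00? ✓; end Thu 12:00 <= Thu 16:00? ✓ → no.
Q: end Thu 06:00 < Tue 07:00? ✗; start Tue 18:00 > Mon 01:00? ✓; end Thu 06:00 <= Thu 16:00? ✓ → no.
R: end Sun 11:00 < Tue 07:00? ✗; start Thu 06:00 > Mon 01:00? ✓; end Sun 11:00 <= Thu 16:00? ✗ → no.
S: end Sun 23:00 < Tue 07:00? ✗; start Sat 15:00 > Mon 01:00? ✓; end Sun 23:00 <= Thu 16:00? ✗ → no.
V: end Fri 04:00 < Tue 07:00? ✗; start Tue 11:00 > Mon 01:00? ✓; end Fri 04:00 <= Thu 16:00? ✗ → no.
W: end Thu 16:00 < Tue 07:00? ✗; start Thu 10:00 > Mon 01:00? ✓; end Thu 16:00 <= Thu 16:00? ✓ → no.
Result: none.

none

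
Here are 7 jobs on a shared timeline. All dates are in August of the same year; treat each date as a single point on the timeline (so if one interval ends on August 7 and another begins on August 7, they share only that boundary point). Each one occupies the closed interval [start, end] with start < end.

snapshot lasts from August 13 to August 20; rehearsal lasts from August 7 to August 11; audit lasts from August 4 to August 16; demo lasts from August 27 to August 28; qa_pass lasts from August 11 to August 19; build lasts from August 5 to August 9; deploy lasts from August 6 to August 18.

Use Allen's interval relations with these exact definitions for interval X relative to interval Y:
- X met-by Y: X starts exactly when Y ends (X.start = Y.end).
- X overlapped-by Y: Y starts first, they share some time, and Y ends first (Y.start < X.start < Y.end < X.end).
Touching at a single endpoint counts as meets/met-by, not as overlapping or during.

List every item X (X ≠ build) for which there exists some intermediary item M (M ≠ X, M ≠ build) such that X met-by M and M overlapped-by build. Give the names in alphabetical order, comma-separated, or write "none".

Target build = [August 5, August 9].
Intermediaries M with M overlapped-by build: deploy, rehearsal.
Via deploy — items with X met-by deploy: none.
Via rehearsal — items with X met-by rehearsal: qa_pass.
Union: qa_pass.

qa_pass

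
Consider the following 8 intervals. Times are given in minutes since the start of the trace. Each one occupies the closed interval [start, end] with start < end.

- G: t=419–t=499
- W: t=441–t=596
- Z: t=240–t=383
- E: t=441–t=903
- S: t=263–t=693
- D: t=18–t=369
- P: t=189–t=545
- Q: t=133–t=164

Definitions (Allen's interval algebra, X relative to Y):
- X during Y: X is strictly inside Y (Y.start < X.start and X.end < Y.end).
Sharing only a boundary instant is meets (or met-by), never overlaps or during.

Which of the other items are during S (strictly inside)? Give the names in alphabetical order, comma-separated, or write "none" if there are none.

Target S = [t=263, t=693].
D [t=18, t=369] → overlaps → no.
E [t=441, t=903] → overlapped-by → no.
G [t=419, t=499] → during → yes.
P [t=189, t=545] → overlaps → no.
Q [t=133, t=164] → before → no.
W [t=441, t=596] → during → yes.
Z [t=240, t=383] → overlaps → no.
Result: G, W.

G, W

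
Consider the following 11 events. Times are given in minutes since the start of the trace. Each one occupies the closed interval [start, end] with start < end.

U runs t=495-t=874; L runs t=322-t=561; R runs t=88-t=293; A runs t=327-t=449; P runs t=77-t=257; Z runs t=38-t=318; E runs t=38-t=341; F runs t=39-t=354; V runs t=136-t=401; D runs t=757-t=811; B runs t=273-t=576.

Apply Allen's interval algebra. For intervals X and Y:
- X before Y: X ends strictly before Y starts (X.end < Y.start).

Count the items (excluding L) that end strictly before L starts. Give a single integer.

3

Target L = [t=322, t=561].
A [t=327, t=449] → during → no.
B [t=273, t=576] → contains → no.
D [t=757, t=811] → after → no.
E [t=38, t=341] → overlaps → no.
F [t=39, t=354] → overlaps → no.
P [t=77, t=257] → before → counts.
R [t=88, t=293] → before → counts.
U [t=495, t=874] → overlapped-by → no.
V [t=136, t=401] → overlaps → no.
Z [t=38, t=318] → before → counts.
Total: 3.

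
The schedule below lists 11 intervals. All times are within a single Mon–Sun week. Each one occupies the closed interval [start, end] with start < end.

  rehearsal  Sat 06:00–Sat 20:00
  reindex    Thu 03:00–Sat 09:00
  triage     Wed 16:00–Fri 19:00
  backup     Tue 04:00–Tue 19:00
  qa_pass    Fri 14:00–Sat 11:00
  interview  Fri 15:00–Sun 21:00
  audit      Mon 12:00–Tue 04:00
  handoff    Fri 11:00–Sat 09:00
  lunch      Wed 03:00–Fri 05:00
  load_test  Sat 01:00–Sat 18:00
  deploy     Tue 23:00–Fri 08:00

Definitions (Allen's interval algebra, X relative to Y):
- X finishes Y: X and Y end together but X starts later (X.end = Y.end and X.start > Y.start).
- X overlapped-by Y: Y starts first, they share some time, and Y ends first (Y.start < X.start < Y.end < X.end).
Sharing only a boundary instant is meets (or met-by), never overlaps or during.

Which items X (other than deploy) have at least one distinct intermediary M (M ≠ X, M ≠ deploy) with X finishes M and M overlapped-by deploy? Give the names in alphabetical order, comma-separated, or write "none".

handoff

Target deploy = [Tue 23:00, Fri 08:00].
Intermediaries M with M overlapped-by deploy: reindex, triage.
Via reindex — items with X finishes reindex: handoff.
Via triage — items with X finishes triage: none.
Union: handoff.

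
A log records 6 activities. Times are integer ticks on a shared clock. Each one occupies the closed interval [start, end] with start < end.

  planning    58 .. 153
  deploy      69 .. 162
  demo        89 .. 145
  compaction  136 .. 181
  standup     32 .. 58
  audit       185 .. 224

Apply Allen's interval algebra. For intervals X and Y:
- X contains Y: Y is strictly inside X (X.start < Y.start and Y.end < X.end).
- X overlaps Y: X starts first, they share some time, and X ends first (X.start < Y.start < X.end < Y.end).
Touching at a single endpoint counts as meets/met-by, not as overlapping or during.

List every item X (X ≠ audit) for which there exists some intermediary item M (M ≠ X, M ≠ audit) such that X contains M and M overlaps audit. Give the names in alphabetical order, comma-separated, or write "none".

none

Target audit = [185, 224].
Intermediaries M with M overlaps audit: none.
Union: none.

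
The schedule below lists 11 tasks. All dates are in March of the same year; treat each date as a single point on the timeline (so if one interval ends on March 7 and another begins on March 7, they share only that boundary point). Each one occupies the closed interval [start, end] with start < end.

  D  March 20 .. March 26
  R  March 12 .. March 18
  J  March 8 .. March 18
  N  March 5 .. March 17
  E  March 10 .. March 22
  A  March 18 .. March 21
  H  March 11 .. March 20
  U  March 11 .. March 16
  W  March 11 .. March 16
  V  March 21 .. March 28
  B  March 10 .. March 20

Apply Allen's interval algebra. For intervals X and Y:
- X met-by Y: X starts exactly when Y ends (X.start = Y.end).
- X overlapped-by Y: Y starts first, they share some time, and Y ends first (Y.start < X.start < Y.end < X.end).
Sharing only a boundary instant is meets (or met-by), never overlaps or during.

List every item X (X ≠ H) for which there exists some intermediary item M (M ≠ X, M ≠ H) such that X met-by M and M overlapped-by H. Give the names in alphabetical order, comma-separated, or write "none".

V

Target H = [March 11, March 20].
Intermediaries M with M overlapped-by H: A.
Via A — items with X met-by A: V.
Union: V.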